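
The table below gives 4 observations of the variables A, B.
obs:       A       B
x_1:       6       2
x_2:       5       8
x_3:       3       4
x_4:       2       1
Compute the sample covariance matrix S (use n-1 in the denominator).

Step 1 — column means:
  mean(A) = (6 + 5 + 3 + 2) / 4 = 16/4 = 4
  mean(B) = (2 + 8 + 4 + 1) / 4 = 15/4 = 3.75

Step 2 — sample covariance S[i,j] = (1/(n-1)) · Σ_k (x_{k,i} - mean_i) · (x_{k,j} - mean_j), with n-1 = 3.
  S[A,A] = ((2)·(2) + (1)·(1) + (-1)·(-1) + (-2)·(-2)) / 3 = 10/3 = 3.3333
  S[A,B] = ((2)·(-1.75) + (1)·(4.25) + (-1)·(0.25) + (-2)·(-2.75)) / 3 = 6/3 = 2
  S[B,B] = ((-1.75)·(-1.75) + (4.25)·(4.25) + (0.25)·(0.25) + (-2.75)·(-2.75)) / 3 = 28.75/3 = 9.5833

S is symmetric (S[j,i] = S[i,j]). Assembling:

S = [[3.3333, 2],
 [2, 9.5833]]


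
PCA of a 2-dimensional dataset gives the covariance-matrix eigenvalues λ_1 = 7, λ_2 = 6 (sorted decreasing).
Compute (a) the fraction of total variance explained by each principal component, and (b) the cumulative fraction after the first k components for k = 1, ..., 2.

Step 1 — total variance = trace(Sigma) = Σ λ_i = 7 + 6 = 13.

Step 2 — fraction explained by component i = λ_i / Σ λ:
  PC1: 7/13 = 0.5385
  PC2: 6/13 = 0.4615

Step 3 — cumulative fraction after k components = (λ_1 + ... + λ_k) / Σ λ:
  k = 1: 7/13 = 0.5385
  k = 2: (7 + 6)/13 = 13/13 = 1

Summary (fraction, with percent):

explained: PC1 0.5385 (53.85%), PC2 0.4615 (46.15%);  cumulative: 0.5385, 1


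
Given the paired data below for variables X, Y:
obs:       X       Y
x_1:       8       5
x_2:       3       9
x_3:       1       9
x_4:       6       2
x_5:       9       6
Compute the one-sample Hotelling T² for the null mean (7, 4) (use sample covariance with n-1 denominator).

Step 1 — sample mean vector:
  mean(X) = (8 + 3 + 1 + 6 + 9) / 5 = 27/5 = 5.4
  mean(Y) = (5 + 9 + 9 + 2 + 6) / 5 = 31/5 = 6.2
  x̄ = (5.4, 6.2),  deviation x̄ - mu_0 = (5.4, 6.2) - (7, 4) = (-1.6, 2.2).

Step 2 — sample covariance matrix, S[i,j] = (1/(n-1)) · Σ_k (x_{k,i} - mean_i) · (x_{k,j} - mean_j), divisor n-1 = 4:
  S[X,X] = ((2.6)·(2.6) + (-2.4)·(-2.4) + (-4.4)·(-4.4) + (0.6)·(0.6) + (3.6)·(3.6)) / 4 = 45.2/4 = 11.3
  S[X,Y] = ((2.6)·(-1.2) + (-2.4)·(2.8) + (-4.4)·(2.8) + (0.6)·(-4.2) + (3.6)·(-0.2)) / 4 = -25.4/4 = -6.35
  S[Y,Y] = ((-1.2)·(-1.2) + (2.8)·(2.8) + (2.8)·(2.8) + (-4.2)·(-4.2) + (-0.2)·(-0.2)) / 4 = 34.8/4 = 8.7
  S = [[11.3, -6.35],
 [-6.35, 8.7]].

Step 3 — invert S. det(S) = 11.3·8.7 - (-6.35)² = 57.9875.
  S^{-1} = (1/det) · [[d, -b], [-b, a]] = [[0.15, 0.1095],
 [0.1095, 0.1949]].

Step 4 — quadratic form (x̄ - mu_0)^T · S^{-1} · (x̄ - mu_0):
  S^{-1} · (x̄ - mu_0) = (0.0009, 0.2535),
  (x̄ - mu_0)^T · [...] = (-1.6)·(0.0009) + (2.2)·(0.2535) = 0.5563.

Step 5 — scale by n: T² = 5 · 0.5563 = 2.7816.

T² ≈ 2.7816


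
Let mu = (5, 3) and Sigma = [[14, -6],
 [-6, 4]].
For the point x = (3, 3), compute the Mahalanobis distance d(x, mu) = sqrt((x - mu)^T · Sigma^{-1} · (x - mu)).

Step 1 — centre the observation: (x - mu) = (-2, 0).

Step 2 — invert Sigma. det(Sigma) = 14·4 - (-6)² = 20.
  Sigma^{-1} = (1/det) · [[d, -b], [-b, a]] = [[0.2, 0.3],
 [0.3, 0.7]].

Step 3 — form the quadratic (x - mu)^T · Sigma^{-1} · (x - mu):
  Sigma^{-1} · (x - mu) = (-0.4, -0.6).
  (x - mu)^T · [Sigma^{-1} · (x - mu)] = (-2)·(-0.4) + (0)·(-0.6) = 0.8.

Step 4 — take square root: d = √(0.8) ≈ 0.8944.

d(x, mu) = √(0.8) ≈ 0.8944


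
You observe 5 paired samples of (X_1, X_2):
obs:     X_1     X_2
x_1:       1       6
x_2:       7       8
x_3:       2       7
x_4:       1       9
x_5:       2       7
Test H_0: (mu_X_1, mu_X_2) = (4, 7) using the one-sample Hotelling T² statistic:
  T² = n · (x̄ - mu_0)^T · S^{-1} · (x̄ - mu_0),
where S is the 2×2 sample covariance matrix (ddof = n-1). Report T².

Step 1 — sample mean vector:
  mean(X_1) = (1 + 7 + 2 + 1 + 2) / 5 = 13/5 = 2.6
  mean(X_2) = (6 + 8 + 7 + 9 + 7) / 5 = 37/5 = 7.4
  x̄ = (2.6, 7.4),  deviation x̄ - mu_0 = (2.6, 7.4) - (4, 7) = (-1.4, 0.4).

Step 2 — sample covariance matrix, S[i,j] = (1/(n-1)) · Σ_k (x_{k,i} - mean_i) · (x_{k,j} - mean_j), divisor n-1 = 4:
  S[X_1,X_1] = ((-1.6)·(-1.6) + (4.4)·(4.4) + (-0.6)·(-0.6) + (-1.6)·(-1.6) + (-0.6)·(-0.6)) / 4 = 25.2/4 = 6.3
  S[X_1,X_2] = ((-1.6)·(-1.4) + (4.4)·(0.6) + (-0.6)·(-0.4) + (-1.6)·(1.6) + (-0.6)·(-0.4)) / 4 = 2.8/4 = 0.7
  S[X_2,X_2] = ((-1.4)·(-1.4) + (0.6)·(0.6) + (-0.4)·(-0.4) + (1.6)·(1.6) + (-0.4)·(-0.4)) / 4 = 5.2/4 = 1.3
  S = [[6.3, 0.7],
 [0.7, 1.3]].

Step 3 — invert S. det(S) = 6.3·1.3 - (0.7)² = 7.7.
  S^{-1} = (1/det) · [[d, -b], [-b, a]] = [[0.1688, -0.0909],
 [-0.0909, 0.8182]].

Step 4 — quadratic form (x̄ - mu_0)^T · S^{-1} · (x̄ - mu_0):
  S^{-1} · (x̄ - mu_0) = (-0.2727, 0.4545),
  (x̄ - mu_0)^T · [...] = (-1.4)·(-0.2727) + (0.4)·(0.4545) = 0.5636.

Step 5 — scale by n: T² = 5 · 0.5636 = 2.8182.

T² ≈ 2.8182


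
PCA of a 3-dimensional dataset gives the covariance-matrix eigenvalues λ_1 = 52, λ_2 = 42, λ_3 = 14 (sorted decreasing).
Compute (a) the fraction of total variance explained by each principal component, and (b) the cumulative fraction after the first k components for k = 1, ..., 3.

Step 1 — total variance = trace(Sigma) = Σ λ_i = 52 + 42 + 14 = 108.

Step 2 — fraction explained by component i = λ_i / Σ λ:
  PC1: 52/108 = 0.4815
  PC2: 42/108 = 0.3889
  PC3: 14/108 = 0.1296

Step 3 — cumulative fraction after k components = (λ_1 + ... + λ_k) / Σ λ:
  k = 1: 52/108 = 0.4815
  k = 2: (52 + 42)/108 = 94/108 = 0.8704
  k = 3: (52 + 42 + 14)/108 = 108/108 = 1

Summary (fraction, with percent):

explained: PC1 0.4815 (48.15%), PC2 0.3889 (38.89%), PC3 0.1296 (12.96%);  cumulative: 0.4815, 0.8704, 1


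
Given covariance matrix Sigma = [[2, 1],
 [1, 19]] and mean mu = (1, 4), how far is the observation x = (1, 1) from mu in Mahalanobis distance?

Step 1 — centre the observation: (x - mu) = (0, -3).

Step 2 — invert Sigma. det(Sigma) = 2·19 - (1)² = 37.
  Sigma^{-1} = (1/det) · [[d, -b], [-b, a]] = [[0.5135, -0.027],
 [-0.027, 0.0541]].

Step 3 — form the quadratic (x - mu)^T · Sigma^{-1} · (x - mu):
  Sigma^{-1} · (x - mu) = (0.0811, -0.1622).
  (x - mu)^T · [Sigma^{-1} · (x - mu)] = (0)·(0.0811) + (-3)·(-0.1622) = 0.4865.

Step 4 — take square root: d = √(0.4865) ≈ 0.6975.

d(x, mu) = √(0.4865) ≈ 0.6975


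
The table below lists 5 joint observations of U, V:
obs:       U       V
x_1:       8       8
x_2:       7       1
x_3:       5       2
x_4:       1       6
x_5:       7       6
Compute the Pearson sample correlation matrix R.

Step 1 — column means:
  mean(U) = (8 + 7 + 5 + 1 + 7) / 5 = 28/5 = 5.6
  mean(V) = (8 + 1 + 2 + 6 + 6) / 5 = 23/5 = 4.6

Step 2 — sample variances and covariances s[i,j] = (1/(n-1)) · Σ_k (x_{k,i} - mean_i) · (x_{k,j} - mean_j), with n-1 = 4:
  s[U,U] = ((2.4)·(2.4) + (1.4)·(1.4) + (-0.6)·(-0.6) + (-4.6)·(-4.6) + (1.4)·(1.4)) / 4 = 31.2/4 = 7.8
  s[U,V] = ((2.4)·(3.4) + (1.4)·(-3.6) + (-0.6)·(-2.6) + (-4.6)·(1.4) + (1.4)·(1.4)) / 4 = 0.2/4 = 0.05
  s[V,V] = ((3.4)·(3.4) + (-3.6)·(-3.6) + (-2.6)·(-2.6) + (1.4)·(1.4) + (1.4)·(1.4)) / 4 = 35.2/4 = 8.8
  Sample standard deviations s_i = √(s[i,i]):
  s(U) = √(7.8) = 2.7928
  s(V) = √(8.8) = 2.9665

Step 3 — r_{ij} = s_{ij} / (s_i · s_j):
  r[U,U] = 1 (diagonal).
  r[U,V] = 0.05 / (2.7928 · 2.9665) = 0.05 / 8.2849 = 0.006
  r[V,V] = 1 (diagonal).

R is symmetric with unit diagonal. Assembling:

R = [[1, 0.006],
 [0.006, 1]]


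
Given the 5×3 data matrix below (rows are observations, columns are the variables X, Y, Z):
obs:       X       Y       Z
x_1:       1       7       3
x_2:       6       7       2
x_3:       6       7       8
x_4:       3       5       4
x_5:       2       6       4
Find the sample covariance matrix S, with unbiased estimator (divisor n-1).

Step 1 — column means:
  mean(X) = (1 + 6 + 6 + 3 + 2) / 5 = 18/5 = 3.6
  mean(Y) = (7 + 7 + 7 + 5 + 6) / 5 = 32/5 = 6.4
  mean(Z) = (3 + 2 + 8 + 4 + 4) / 5 = 21/5 = 4.2

Step 2 — sample covariance S[i,j] = (1/(n-1)) · Σ_k (x_{k,i} - mean_i) · (x_{k,j} - mean_j), with n-1 = 4.
  S[X,X] = ((-2.6)·(-2.6) + (2.4)·(2.4) + (2.4)·(2.4) + (-0.6)·(-0.6) + (-1.6)·(-1.6)) / 4 = 21.2/4 = 5.3
  S[X,Y] = ((-2.6)·(0.6) + (2.4)·(0.6) + (2.4)·(0.6) + (-0.6)·(-1.4) + (-1.6)·(-0.4)) / 4 = 2.8/4 = 0.7
  S[X,Z] = ((-2.6)·(-1.2) + (2.4)·(-2.2) + (2.4)·(3.8) + (-0.6)·(-0.2) + (-1.6)·(-0.2)) / 4 = 7.4/4 = 1.85
  S[Y,Y] = ((0.6)·(0.6) + (0.6)·(0.6) + (0.6)·(0.6) + (-1.4)·(-1.4) + (-0.4)·(-0.4)) / 4 = 3.2/4 = 0.8
  S[Y,Z] = ((0.6)·(-1.2) + (0.6)·(-2.2) + (0.6)·(3.8) + (-1.4)·(-0.2) + (-0.4)·(-0.2)) / 4 = 0.6/4 = 0.15
  S[Z,Z] = ((-1.2)·(-1.2) + (-2.2)·(-2.2) + (3.8)·(3.8) + (-0.2)·(-0.2) + (-0.2)·(-0.2)) / 4 = 20.8/4 = 5.2

S is symmetric (S[j,i] = S[i,j]). Assembling:

S = [[5.3, 0.7, 1.85],
 [0.7, 0.8, 0.15],
 [1.85, 0.15, 5.2]]


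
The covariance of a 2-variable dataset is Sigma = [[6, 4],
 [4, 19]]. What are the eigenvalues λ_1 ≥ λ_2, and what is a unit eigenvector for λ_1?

Step 1 — characteristic polynomial of 2×2 Sigma:
  det(Sigma - λI) = λ² - trace · λ + det = 0.
  trace = 6 + 19 = 25, det = 6·19 - (4)² = 98.
Step 2 — discriminant:
  Δ = trace² - 4·det = 625 - 392 = 233.
Step 3 — eigenvalues:
  λ = (trace ± √Δ)/2 = (25 ± 15.2643)/2,
  λ_1 = 20.1322,  λ_2 = 4.8678.

Step 4 — unit eigenvector for λ_1: solve (Sigma - λ_1 I)v = 0. First row:
  (6 - 20.1322)·v_x + (4)·v_y = 0, i.e. (-14.1322)·v_x + (4)·v_y = 0,
  so v ∝ (b, λ_1 - a) = (4, 14.1322) = u.
  ||u|| = √((4)² + (14.1322)²) = √(215.7182) ≈ 14.6873,
  v_1 = u/||u|| ≈ (0.2723, 0.9622) (||v_1|| = 1).

λ_1 = 20.1322,  λ_2 = 4.8678;  v_1 ≈ (0.2723, 0.9622)


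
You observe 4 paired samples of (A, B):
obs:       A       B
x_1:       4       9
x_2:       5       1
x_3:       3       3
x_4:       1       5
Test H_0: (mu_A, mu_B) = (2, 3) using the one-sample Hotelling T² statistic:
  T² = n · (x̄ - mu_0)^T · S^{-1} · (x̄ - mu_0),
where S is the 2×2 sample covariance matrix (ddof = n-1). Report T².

Step 1 — sample mean vector:
  mean(A) = (4 + 5 + 3 + 1) / 4 = 13/4 = 3.25
  mean(B) = (9 + 1 + 3 + 5) / 4 = 18/4 = 4.5
  x̄ = (3.25, 4.5),  deviation x̄ - mu_0 = (3.25, 4.5) - (2, 3) = (1.25, 1.5).

Step 2 — sample covariance matrix, S[i,j] = (1/(n-1)) · Σ_k (x_{k,i} - mean_i) · (x_{k,j} - mean_j), divisor n-1 = 3:
  S[A,A] = ((0.75)·(0.75) + (1.75)·(1.75) + (-0.25)·(-0.25) + (-2.25)·(-2.25)) / 3 = 8.75/3 = 2.9167
  S[A,B] = ((0.75)·(4.5) + (1.75)·(-3.5) + (-0.25)·(-1.5) + (-2.25)·(0.5)) / 3 = -3.5/3 = -1.1667
  S[B,B] = ((4.5)·(4.5) + (-3.5)·(-3.5) + (-1.5)·(-1.5) + (0.5)·(0.5)) / 3 = 35/3 = 11.6667
  S = [[2.9167, -1.1667],
 [-1.1667, 11.6667]].

Step 3 — invert S. det(S) = 2.9167·11.6667 - (-1.1667)² = 32.6667.
  S^{-1} = (1/det) · [[d, -b], [-b, a]] = [[0.3571, 0.0357],
 [0.0357, 0.0893]].

Step 4 — quadratic form (x̄ - mu_0)^T · S^{-1} · (x̄ - mu_0):
  S^{-1} · (x̄ - mu_0) = (0.5, 0.1786),
  (x̄ - mu_0)^T · [...] = (1.25)·(0.5) + (1.5)·(0.1786) = 0.8929.

Step 5 — scale by n: T² = 4 · 0.8929 = 3.5714.

T² ≈ 3.5714


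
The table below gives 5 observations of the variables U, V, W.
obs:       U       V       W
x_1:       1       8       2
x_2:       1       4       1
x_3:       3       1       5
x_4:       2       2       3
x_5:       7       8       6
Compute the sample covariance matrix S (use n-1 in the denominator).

Step 1 — column means:
  mean(U) = (1 + 1 + 3 + 2 + 7) / 5 = 14/5 = 2.8
  mean(V) = (8 + 4 + 1 + 2 + 8) / 5 = 23/5 = 4.6
  mean(W) = (2 + 1 + 5 + 3 + 6) / 5 = 17/5 = 3.4

Step 2 — sample covariance S[i,j] = (1/(n-1)) · Σ_k (x_{k,i} - mean_i) · (x_{k,j} - mean_j), with n-1 = 4.
  S[U,U] = ((-1.8)·(-1.8) + (-1.8)·(-1.8) + (0.2)·(0.2) + (-0.8)·(-0.8) + (4.2)·(4.2)) / 4 = 24.8/4 = 6.2
  S[U,V] = ((-1.8)·(3.4) + (-1.8)·(-0.6) + (0.2)·(-3.6) + (-0.8)·(-2.6) + (4.2)·(3.4)) / 4 = 10.6/4 = 2.65
  S[U,W] = ((-1.8)·(-1.4) + (-1.8)·(-2.4) + (0.2)·(1.6) + (-0.8)·(-0.4) + (4.2)·(2.6)) / 4 = 18.4/4 = 4.6
  S[V,V] = ((3.4)·(3.4) + (-0.6)·(-0.6) + (-3.6)·(-3.6) + (-2.6)·(-2.6) + (3.4)·(3.4)) / 4 = 43.2/4 = 10.8
  S[V,W] = ((3.4)·(-1.4) + (-0.6)·(-2.4) + (-3.6)·(1.6) + (-2.6)·(-0.4) + (3.4)·(2.6)) / 4 = 0.8/4 = 0.2
  S[W,W] = ((-1.4)·(-1.4) + (-2.4)·(-2.4) + (1.6)·(1.6) + (-0.4)·(-0.4) + (2.6)·(2.6)) / 4 = 17.2/4 = 4.3

S is symmetric (S[j,i] = S[i,j]). Assembling:

S = [[6.2, 2.65, 4.6],
 [2.65, 10.8, 0.2],
 [4.6, 0.2, 4.3]]


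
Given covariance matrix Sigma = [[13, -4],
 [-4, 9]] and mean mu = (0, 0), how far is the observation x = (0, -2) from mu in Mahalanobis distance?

Step 1 — centre the observation: (x - mu) = (0, -2).

Step 2 — invert Sigma. det(Sigma) = 13·9 - (-4)² = 101.
  Sigma^{-1} = (1/det) · [[d, -b], [-b, a]] = [[0.0891, 0.0396],
 [0.0396, 0.1287]].

Step 3 — form the quadratic (x - mu)^T · Sigma^{-1} · (x - mu):
  Sigma^{-1} · (x - mu) = (-0.0792, -0.2574).
  (x - mu)^T · [Sigma^{-1} · (x - mu)] = (0)·(-0.0792) + (-2)·(-0.2574) = 0.5149.

Step 4 — take square root: d = √(0.5149) ≈ 0.7175.

d(x, mu) = √(0.5149) ≈ 0.7175


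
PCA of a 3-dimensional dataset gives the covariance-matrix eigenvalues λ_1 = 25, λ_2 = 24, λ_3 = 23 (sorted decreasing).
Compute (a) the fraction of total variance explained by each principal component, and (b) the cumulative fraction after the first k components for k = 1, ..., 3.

Step 1 — total variance = trace(Sigma) = Σ λ_i = 25 + 24 + 23 = 72.

Step 2 — fraction explained by component i = λ_i / Σ λ:
  PC1: 25/72 = 0.3472
  PC2: 24/72 = 0.3333
  PC3: 23/72 = 0.3194

Step 3 — cumulative fraction after k components = (λ_1 + ... + λ_k) / Σ λ:
  k = 1: 25/72 = 0.3472
  k = 2: (25 + 24)/72 = 49/72 = 0.6806
  k = 3: (25 + 24 + 23)/72 = 72/72 = 1

Summary (fraction, with percent):

explained: PC1 0.3472 (34.72%), PC2 0.3333 (33.33%), PC3 0.3194 (31.94%);  cumulative: 0.3472, 0.6806, 1


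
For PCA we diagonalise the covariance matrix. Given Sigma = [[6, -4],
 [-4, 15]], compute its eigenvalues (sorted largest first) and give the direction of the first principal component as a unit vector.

Step 1 — characteristic polynomial of 2×2 Sigma:
  det(Sigma - λI) = λ² - trace · λ + det = 0.
  trace = 6 + 15 = 21, det = 6·15 - (-4)² = 74.
Step 2 — discriminant:
  Δ = trace² - 4·det = 441 - 296 = 145.
Step 3 — eigenvalues:
  λ = (trace ± √Δ)/2 = (21 ± 12.0416)/2,
  λ_1 = 16.5208,  λ_2 = 4.4792.

Step 4 — unit eigenvector for λ_1: solve (Sigma - λ_1 I)v = 0. First row:
  (6 - 16.5208)·v_x + (-4)·v_y = 0, i.e. (-10.5208)·v_x + (-4)·v_y = 0,
  so v ∝ (b, λ_1 - a) = (-4, 10.5208); multiply by -1 so the first entry is positive: u = (4, -10.5208).
  ||u|| = √((4)² + (-10.5208)²) = √(126.6872) ≈ 11.2555,
  v_1 = u/||u|| ≈ (0.3554, -0.9347) (||v_1|| = 1).

λ_1 = 16.5208,  λ_2 = 4.4792;  v_1 ≈ (0.3554, -0.9347)


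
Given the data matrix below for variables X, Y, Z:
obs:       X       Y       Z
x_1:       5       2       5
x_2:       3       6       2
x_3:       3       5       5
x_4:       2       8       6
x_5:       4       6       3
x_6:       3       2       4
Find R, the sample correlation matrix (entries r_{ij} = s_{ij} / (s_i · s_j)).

Step 1 — column means:
  mean(X) = (5 + 3 + 3 + 2 + 4 + 3) / 6 = 20/6 = 3.3333
  mean(Y) = (2 + 6 + 5 + 8 + 6 + 2) / 6 = 29/6 = 4.8333
  mean(Z) = (5 + 2 + 5 + 6 + 3 + 4) / 6 = 25/6 = 4.1667

Step 2 — sample variances and covariances s[i,j] = (1/(n-1)) · Σ_k (x_{k,i} - mean_i) · (x_{k,j} - mean_j), with n-1 = 5:
  s[X,X] = ((1.6667)·(1.6667) + (-0.3333)·(-0.3333) + (-0.3333)·(-0.3333) + (-1.3333)·(-1.3333) + (0.6667)·(0.6667) + (-0.3333)·(-0.3333)) / 5 = 5.3333/5 = 1.0667
  s[X,Y] = ((1.6667)·(-2.8333) + (-0.3333)·(1.1667) + (-0.3333)·(0.1667) + (-1.3333)·(3.1667) + (0.6667)·(1.1667) + (-0.3333)·(-2.8333)) / 5 = -7.6667/5 = -1.5333
  s[X,Z] = ((1.6667)·(0.8333) + (-0.3333)·(-2.1667) + (-0.3333)·(0.8333) + (-1.3333)·(1.8333) + (0.6667)·(-1.1667) + (-0.3333)·(-0.1667)) / 5 = -1.3333/5 = -0.2667
  s[Y,Y] = ((-2.8333)·(-2.8333) + (1.1667)·(1.1667) + (0.1667)·(0.1667) + (3.1667)·(3.1667) + (1.1667)·(1.1667) + (-2.8333)·(-2.8333)) / 5 = 28.8333/5 = 5.7667
  s[Y,Z] = ((-2.8333)·(0.8333) + (1.1667)·(-2.1667) + (0.1667)·(0.8333) + (3.1667)·(1.8333) + (1.1667)·(-1.1667) + (-2.8333)·(-0.1667)) / 5 = 0.1667/5 = 0.0333
  s[Z,Z] = ((0.8333)·(0.8333) + (-2.1667)·(-2.1667) + (0.8333)·(0.8333) + (1.8333)·(1.8333) + (-1.1667)·(-1.1667) + (-0.1667)·(-0.1667)) / 5 = 10.8333/5 = 2.1667
  Sample standard deviations s_i = √(s[i,i]):
  s(X) = √(1.0667) = 1.0328
  s(Y) = √(5.7667) = 2.4014
  s(Z) = √(2.1667) = 1.472

Step 3 — r_{ij} = s_{ij} / (s_i · s_j):
  r[X,X] = 1 (diagonal).
  r[X,Y] = -1.5333 / (1.0328 · 2.4014) = -1.5333 / 2.4801 = -0.6182
  r[X,Z] = -0.2667 / (1.0328 · 1.472) = -0.2667 / 1.5202 = -0.1754
  r[Y,Y] = 1 (diagonal).
  r[Y,Z] = 0.0333 / (2.4014 · 1.472) = 0.0333 / 3.5347 = 0.0094
  r[Z,Z] = 1 (diagonal).

R is symmetric with unit diagonal. Assembling:

R = [[1, -0.6182, -0.1754],
 [-0.6182, 1, 0.0094],
 [-0.1754, 0.0094, 1]]


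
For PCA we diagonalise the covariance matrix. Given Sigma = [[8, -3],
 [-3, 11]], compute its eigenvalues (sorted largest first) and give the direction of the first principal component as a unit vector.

Step 1 — characteristic polynomial of 2×2 Sigma:
  det(Sigma - λI) = λ² - trace · λ + det = 0.
  trace = 8 + 11 = 19, det = 8·11 - (-3)² = 79.
Step 2 — discriminant:
  Δ = trace² - 4·det = 361 - 316 = 45.
Step 3 — eigenvalues:
  λ = (trace ± √Δ)/2 = (19 ± 6.7082)/2,
  λ_1 = 12.8541,  λ_2 = 6.1459.

Step 4 — unit eigenvector for λ_1: solve (Sigma - λ_1 I)v = 0. First row:
  (8 - 12.8541)·v_x + (-3)·v_y = 0, i.e. (-4.8541)·v_x + (-3)·v_y = 0,
  so v ∝ (b, λ_1 - a) = (-3, 4.8541); multiply by -1 so the first entry is positive: u = (3, -4.8541).
  ||u|| = √((3)² + (-4.8541)²) = √(32.5623) ≈ 5.7063,
  v_1 = u/||u|| ≈ (0.5257, -0.8507) (||v_1|| = 1).

λ_1 = 12.8541,  λ_2 = 6.1459;  v_1 ≈ (0.5257, -0.8507)


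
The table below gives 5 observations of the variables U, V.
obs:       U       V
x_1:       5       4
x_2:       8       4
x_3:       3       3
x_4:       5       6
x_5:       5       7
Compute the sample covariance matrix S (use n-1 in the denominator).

Step 1 — column means:
  mean(U) = (5 + 8 + 3 + 5 + 5) / 5 = 26/5 = 5.2
  mean(V) = (4 + 4 + 3 + 6 + 7) / 5 = 24/5 = 4.8

Step 2 — sample covariance S[i,j] = (1/(n-1)) · Σ_k (x_{k,i} - mean_i) · (x_{k,j} - mean_j), with n-1 = 4.
  S[U,U] = ((-0.2)·(-0.2) + (2.8)·(2.8) + (-2.2)·(-2.2) + (-0.2)·(-0.2) + (-0.2)·(-0.2)) / 4 = 12.8/4 = 3.2
  S[U,V] = ((-0.2)·(-0.8) + (2.8)·(-0.8) + (-2.2)·(-1.8) + (-0.2)·(1.2) + (-0.2)·(2.2)) / 4 = 1.2/4 = 0.3
  S[V,V] = ((-0.8)·(-0.8) + (-0.8)·(-0.8) + (-1.8)·(-1.8) + (1.2)·(1.2) + (2.2)·(2.2)) / 4 = 10.8/4 = 2.7

S is symmetric (S[j,i] = S[i,j]). Assembling:

S = [[3.2, 0.3],
 [0.3, 2.7]]


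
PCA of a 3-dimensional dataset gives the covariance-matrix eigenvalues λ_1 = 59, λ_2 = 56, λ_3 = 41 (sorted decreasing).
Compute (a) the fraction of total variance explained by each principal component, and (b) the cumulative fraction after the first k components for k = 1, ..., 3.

Step 1 — total variance = trace(Sigma) = Σ λ_i = 59 + 56 + 41 = 156.

Step 2 — fraction explained by component i = λ_i / Σ λ:
  PC1: 59/156 = 0.3782
  PC2: 56/156 = 0.359
  PC3: 41/156 = 0.2628

Step 3 — cumulative fraction after k components = (λ_1 + ... + λ_k) / Σ λ:
  k = 1: 59/156 = 0.3782
  k = 2: (59 + 56)/156 = 115/156 = 0.7372
  k = 3: (59 + 56 + 41)/156 = 156/156 = 1

Summary (fraction, with percent):

explained: PC1 0.3782 (37.82%), PC2 0.359 (35.9%), PC3 0.2628 (26.28%);  cumulative: 0.3782, 0.7372, 1


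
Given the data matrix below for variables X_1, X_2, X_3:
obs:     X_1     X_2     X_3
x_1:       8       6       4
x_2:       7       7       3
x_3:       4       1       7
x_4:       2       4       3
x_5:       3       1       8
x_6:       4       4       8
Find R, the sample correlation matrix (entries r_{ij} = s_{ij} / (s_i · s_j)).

Step 1 — column means:
  mean(X_1) = (8 + 7 + 4 + 2 + 3 + 4) / 6 = 28/6 = 4.6667
  mean(X_2) = (6 + 7 + 1 + 4 + 1 + 4) / 6 = 23/6 = 3.8333
  mean(X_3) = (4 + 3 + 7 + 3 + 8 + 8) / 6 = 33/6 = 5.5

Step 2 — sample variances and covariances s[i,j] = (1/(n-1)) · Σ_k (x_{k,i} - mean_i) · (x_{k,j} - mean_j), with n-1 = 5:
  s[X_1,X_1] = ((3.3333)·(3.3333) + (2.3333)·(2.3333) + (-0.6667)·(-0.6667) + (-2.6667)·(-2.6667) + (-1.6667)·(-1.6667) + (-0.6667)·(-0.6667)) / 5 = 27.3333/5 = 5.4667
  s[X_1,X_2] = ((3.3333)·(2.1667) + (2.3333)·(3.1667) + (-0.6667)·(-2.8333) + (-2.6667)·(0.1667) + (-1.6667)·(-2.8333) + (-0.6667)·(0.1667)) / 5 = 20.6667/5 = 4.1333
  s[X_1,X_3] = ((3.3333)·(-1.5) + (2.3333)·(-2.5) + (-0.6667)·(1.5) + (-2.6667)·(-2.5) + (-1.6667)·(2.5) + (-0.6667)·(2.5)) / 5 = -11/5 = -2.2
  s[X_2,X_2] = ((2.1667)·(2.1667) + (3.1667)·(3.1667) + (-2.8333)·(-2.8333) + (0.1667)·(0.1667) + (-2.8333)·(-2.8333) + (0.1667)·(0.1667)) / 5 = 30.8333/5 = 6.1667
  s[X_2,X_3] = ((2.1667)·(-1.5) + (3.1667)·(-2.5) + (-2.8333)·(1.5) + (0.1667)·(-2.5) + (-2.8333)·(2.5) + (0.1667)·(2.5)) / 5 = -22.5/5 = -4.5
  s[X_3,X_3] = ((-1.5)·(-1.5) + (-2.5)·(-2.5) + (1.5)·(1.5) + (-2.5)·(-2.5) + (2.5)·(2.5) + (2.5)·(2.5)) / 5 = 29.5/5 = 5.9
  Sample standard deviations s_i = √(s[i,i]):
  s(X_1) = √(5.4667) = 2.3381
  s(X_2) = √(6.1667) = 2.4833
  s(X_3) = √(5.9) = 2.429

Step 3 — r_{ij} = s_{ij} / (s_i · s_j):
  r[X_1,X_1] = 1 (diagonal).
  r[X_1,X_2] = 4.1333 / (2.3381 · 2.4833) = 4.1333 / 5.8061 = 0.7119
  r[X_1,X_3] = -2.2 / (2.3381 · 2.429) = -2.2 / 5.6792 = -0.3874
  r[X_2,X_2] = 1 (diagonal).
  r[X_2,X_3] = -4.5 / (2.4833 · 2.429) = -4.5 / 6.0319 = -0.746
  r[X_3,X_3] = 1 (diagonal).

R is symmetric with unit diagonal. Assembling:

R = [[1, 0.7119, -0.3874],
 [0.7119, 1, -0.746],
 [-0.3874, -0.746, 1]]


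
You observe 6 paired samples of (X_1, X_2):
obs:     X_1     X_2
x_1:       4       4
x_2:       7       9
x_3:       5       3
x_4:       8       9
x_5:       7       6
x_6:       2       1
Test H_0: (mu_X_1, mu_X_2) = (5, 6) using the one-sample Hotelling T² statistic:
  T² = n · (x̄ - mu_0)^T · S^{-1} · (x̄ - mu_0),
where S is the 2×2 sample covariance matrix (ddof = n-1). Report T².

Step 1 — sample mean vector:
  mean(X_1) = (4 + 7 + 5 + 8 + 7 + 2) / 6 = 33/6 = 5.5
  mean(X_2) = (4 + 9 + 3 + 9 + 6 + 1) / 6 = 32/6 = 5.3333
  x̄ = (5.5, 5.3333),  deviation x̄ - mu_0 = (5.5, 5.3333) - (5, 6) = (0.5, -0.6667).

Step 2 — sample covariance matrix, S[i,j] = (1/(n-1)) · Σ_k (x_{k,i} - mean_i) · (x_{k,j} - mean_j), divisor n-1 = 5:
  S[X_1,X_1] = ((-1.5)·(-1.5) + (1.5)·(1.5) + (-0.5)·(-0.5) + (2.5)·(2.5) + (1.5)·(1.5) + (-3.5)·(-3.5)) / 5 = 25.5/5 = 5.1
  S[X_1,X_2] = ((-1.5)·(-1.3333) + (1.5)·(3.6667) + (-0.5)·(-2.3333) + (2.5)·(3.6667) + (1.5)·(0.6667) + (-3.5)·(-4.3333)) / 5 = 34/5 = 6.8
  S[X_2,X_2] = ((-1.3333)·(-1.3333) + (3.6667)·(3.6667) + (-2.3333)·(-2.3333) + (3.6667)·(3.6667) + (0.6667)·(0.6667) + (-4.3333)·(-4.3333)) / 5 = 53.3333/5 = 10.6667
  S = [[5.1, 6.8],
 [6.8, 10.6667]].

Step 3 — invert S. det(S) = 5.1·10.6667 - (6.8)² = 8.16.
  S^{-1} = (1/det) · [[d, -b], [-b, a]] = [[1.3072, -0.8333],
 [-0.8333, 0.625]].

Step 4 — quadratic form (x̄ - mu_0)^T · S^{-1} · (x̄ - mu_0):
  S^{-1} · (x̄ - mu_0) = (1.2092, -0.8333),
  (x̄ - mu_0)^T · [...] = (0.5)·(1.2092) + (-0.6667)·(-0.8333) = 1.1601.

Step 5 — scale by n: T² = 6 · 1.1601 = 6.9608.

T² ≈ 6.9608


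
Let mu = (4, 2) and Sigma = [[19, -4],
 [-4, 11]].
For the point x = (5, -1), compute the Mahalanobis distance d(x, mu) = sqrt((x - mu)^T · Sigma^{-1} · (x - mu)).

Step 1 — centre the observation: (x - mu) = (1, -3).

Step 2 — invert Sigma. det(Sigma) = 19·11 - (-4)² = 193.
  Sigma^{-1} = (1/det) · [[d, -b], [-b, a]] = [[0.057, 0.0207],
 [0.0207, 0.0984]].

Step 3 — form the quadratic (x - mu)^T · Sigma^{-1} · (x - mu):
  Sigma^{-1} · (x - mu) = (-0.0052, -0.2746).
  (x - mu)^T · [Sigma^{-1} · (x - mu)] = (1)·(-0.0052) + (-3)·(-0.2746) = 0.8187.

Step 4 — take square root: d = √(0.8187) ≈ 0.9048.

d(x, mu) = √(0.8187) ≈ 0.9048


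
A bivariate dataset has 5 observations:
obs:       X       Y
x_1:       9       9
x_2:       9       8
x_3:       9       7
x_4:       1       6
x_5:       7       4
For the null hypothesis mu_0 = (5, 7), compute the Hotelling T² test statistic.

Step 1 — sample mean vector:
  mean(X) = (9 + 9 + 9 + 1 + 7) / 5 = 35/5 = 7
  mean(Y) = (9 + 8 + 7 + 6 + 4) / 5 = 34/5 = 6.8
  x̄ = (7, 6.8),  deviation x̄ - mu_0 = (7, 6.8) - (5, 7) = (2, -0.2).

Step 2 — sample covariance matrix, S[i,j] = (1/(n-1)) · Σ_k (x_{k,i} - mean_i) · (x_{k,j} - mean_j), divisor n-1 = 4:
  S[X,X] = ((2)·(2) + (2)·(2) + (2)·(2) + (-6)·(-6) + (0)·(0)) / 4 = 48/4 = 12
  S[X,Y] = ((2)·(2.2) + (2)·(1.2) + (2)·(0.2) + (-6)·(-0.8) + (0)·(-2.8)) / 4 = 12/4 = 3
  S[Y,Y] = ((2.2)·(2.2) + (1.2)·(1.2) + (0.2)·(0.2) + (-0.8)·(-0.8) + (-2.8)·(-2.8)) / 4 = 14.8/4 = 3.7
  S = [[12, 3],
 [3, 3.7]].

Step 3 — invert S. det(S) = 12·3.7 - (3)² = 35.4.
  S^{-1} = (1/det) · [[d, -b], [-b, a]] = [[0.1045, -0.0847],
 [-0.0847, 0.339]].

Step 4 — quadratic form (x̄ - mu_0)^T · S^{-1} · (x̄ - mu_0):
  S^{-1} · (x̄ - mu_0) = (0.226, -0.2373),
  (x̄ - mu_0)^T · [...] = (2)·(0.226) + (-0.2)·(-0.2373) = 0.4994.

Step 5 — scale by n: T² = 5 · 0.4994 = 2.4972.

T² ≈ 2.4972


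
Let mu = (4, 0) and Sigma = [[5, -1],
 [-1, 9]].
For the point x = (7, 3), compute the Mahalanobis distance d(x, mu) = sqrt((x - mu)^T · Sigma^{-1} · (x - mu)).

Step 1 — centre the observation: (x - mu) = (3, 3).

Step 2 — invert Sigma. det(Sigma) = 5·9 - (-1)² = 44.
  Sigma^{-1} = (1/det) · [[d, -b], [-b, a]] = [[0.2045, 0.0227],
 [0.0227, 0.1136]].

Step 3 — form the quadratic (x - mu)^T · Sigma^{-1} · (x - mu):
  Sigma^{-1} · (x - mu) = (0.6818, 0.4091).
  (x - mu)^T · [Sigma^{-1} · (x - mu)] = (3)·(0.6818) + (3)·(0.4091) = 3.2727.

Step 4 — take square root: d = √(3.2727) ≈ 1.8091.

d(x, mu) = √(3.2727) ≈ 1.8091


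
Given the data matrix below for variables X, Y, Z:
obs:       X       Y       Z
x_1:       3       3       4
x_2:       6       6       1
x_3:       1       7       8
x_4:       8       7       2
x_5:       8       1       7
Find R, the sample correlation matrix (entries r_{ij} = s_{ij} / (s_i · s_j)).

Step 1 — column means:
  mean(X) = (3 + 6 + 1 + 8 + 8) / 5 = 26/5 = 5.2
  mean(Y) = (3 + 6 + 7 + 7 + 1) / 5 = 24/5 = 4.8
  mean(Z) = (4 + 1 + 8 + 2 + 7) / 5 = 22/5 = 4.4

Step 2 — sample variances and covariances s[i,j] = (1/(n-1)) · Σ_k (x_{k,i} - mean_i) · (x_{k,j} - mean_j), with n-1 = 4:
  s[X,X] = ((-2.2)·(-2.2) + (0.8)·(0.8) + (-4.2)·(-4.2) + (2.8)·(2.8) + (2.8)·(2.8)) / 4 = 38.8/4 = 9.7
  s[X,Y] = ((-2.2)·(-1.8) + (0.8)·(1.2) + (-4.2)·(2.2) + (2.8)·(2.2) + (2.8)·(-3.8)) / 4 = -8.8/4 = -2.2
  s[X,Z] = ((-2.2)·(-0.4) + (0.8)·(-3.4) + (-4.2)·(3.6) + (2.8)·(-2.4) + (2.8)·(2.6)) / 4 = -16.4/4 = -4.1
  s[Y,Y] = ((-1.8)·(-1.8) + (1.2)·(1.2) + (2.2)·(2.2) + (2.2)·(2.2) + (-3.8)·(-3.8)) / 4 = 28.8/4 = 7.2
  s[Y,Z] = ((-1.8)·(-0.4) + (1.2)·(-3.4) + (2.2)·(3.6) + (2.2)·(-2.4) + (-3.8)·(2.6)) / 4 = -10.6/4 = -2.65
  s[Z,Z] = ((-0.4)·(-0.4) + (-3.4)·(-3.4) + (3.6)·(3.6) + (-2.4)·(-2.4) + (2.6)·(2.6)) / 4 = 37.2/4 = 9.3
  Sample standard deviations s_i = √(s[i,i]):
  s(X) = √(9.7) = 3.1145
  s(Y) = √(7.2) = 2.6833
  s(Z) = √(9.3) = 3.0496

Step 3 — r_{ij} = s_{ij} / (s_i · s_j):
  r[X,X] = 1 (diagonal).
  r[X,Y] = -2.2 / (3.1145 · 2.6833) = -2.2 / 8.357 = -0.2633
  r[X,Z] = -4.1 / (3.1145 · 3.0496) = -4.1 / 9.4979 = -0.4317
  r[Y,Y] = 1 (diagonal).
  r[Y,Z] = -2.65 / (2.6833 · 3.0496) = -2.65 / 8.1829 = -0.3238
  r[Z,Z] = 1 (diagonal).

R is symmetric with unit diagonal. Assembling:

R = [[1, -0.2633, -0.4317],
 [-0.2633, 1, -0.3238],
 [-0.4317, -0.3238, 1]]


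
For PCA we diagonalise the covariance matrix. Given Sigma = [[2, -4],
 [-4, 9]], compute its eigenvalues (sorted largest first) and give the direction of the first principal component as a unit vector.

Step 1 — characteristic polynomial of 2×2 Sigma:
  det(Sigma - λI) = λ² - trace · λ + det = 0.
  trace = 2 + 9 = 11, det = 2·9 - (-4)² = 2.
Step 2 — discriminant:
  Δ = trace² - 4·det = 121 - 8 = 113.
Step 3 — eigenvalues:
  λ = (trace ± √Δ)/2 = (11 ± 10.6301)/2,
  λ_1 = 10.8151,  λ_2 = 0.1849.

Step 4 — unit eigenvector for λ_1: solve (Sigma - λ_1 I)v = 0. First row:
  (2 - 10.8151)·v_x + (-4)·v_y = 0, i.e. (-8.8151)·v_x + (-4)·v_y = 0,
  so v ∝ (b, λ_1 - a) = (-4, 8.8151); multiply by -1 so the first entry is positive: u = (4, -8.8151).
  ||u|| = √((4)² + (-8.8151)²) = √(93.7055) ≈ 9.6802,
  v_1 = u/||u|| ≈ (0.4132, -0.9106) (||v_1|| = 1).

λ_1 = 10.8151,  λ_2 = 0.1849;  v_1 ≈ (0.4132, -0.9106)


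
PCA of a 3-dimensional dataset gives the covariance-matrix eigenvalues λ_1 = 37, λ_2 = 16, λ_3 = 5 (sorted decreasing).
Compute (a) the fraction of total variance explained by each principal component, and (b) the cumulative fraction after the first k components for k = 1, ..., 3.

Step 1 — total variance = trace(Sigma) = Σ λ_i = 37 + 16 + 5 = 58.

Step 2 — fraction explained by component i = λ_i / Σ λ:
  PC1: 37/58 = 0.6379
  PC2: 16/58 = 0.2759
  PC3: 5/58 = 0.0862

Step 3 — cumulative fraction after k components = (λ_1 + ... + λ_k) / Σ λ:
  k = 1: 37/58 = 0.6379
  k = 2: (37 + 16)/58 = 53/58 = 0.9138
  k = 3: (37 + 16 + 5)/58 = 58/58 = 1

Summary (fraction, with percent):

explained: PC1 0.6379 (63.79%), PC2 0.2759 (27.59%), PC3 0.0862 (8.62%);  cumulative: 0.6379, 0.9138, 1


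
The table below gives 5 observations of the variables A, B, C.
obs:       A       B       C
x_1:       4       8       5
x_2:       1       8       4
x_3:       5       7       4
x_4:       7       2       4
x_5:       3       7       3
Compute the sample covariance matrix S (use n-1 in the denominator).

Step 1 — column means:
  mean(A) = (4 + 1 + 5 + 7 + 3) / 5 = 20/5 = 4
  mean(B) = (8 + 8 + 7 + 2 + 7) / 5 = 32/5 = 6.4
  mean(C) = (5 + 4 + 4 + 4 + 3) / 5 = 20/5 = 4

Step 2 — sample covariance S[i,j] = (1/(n-1)) · Σ_k (x_{k,i} - mean_i) · (x_{k,j} - mean_j), with n-1 = 4.
  S[A,A] = ((0)·(0) + (-3)·(-3) + (1)·(1) + (3)·(3) + (-1)·(-1)) / 4 = 20/4 = 5
  S[A,B] = ((0)·(1.6) + (-3)·(1.6) + (1)·(0.6) + (3)·(-4.4) + (-1)·(0.6)) / 4 = -18/4 = -4.5
  S[A,C] = ((0)·(1) + (-3)·(0) + (1)·(0) + (3)·(0) + (-1)·(-1)) / 4 = 1/4 = 0.25
  S[B,B] = ((1.6)·(1.6) + (1.6)·(1.6) + (0.6)·(0.6) + (-4.4)·(-4.4) + (0.6)·(0.6)) / 4 = 25.2/4 = 6.3
  S[B,C] = ((1.6)·(1) + (1.6)·(0) + (0.6)·(0) + (-4.4)·(0) + (0.6)·(-1)) / 4 = 1/4 = 0.25
  S[C,C] = ((1)·(1) + (0)·(0) + (0)·(0) + (0)·(0) + (-1)·(-1)) / 4 = 2/4 = 0.5

S is symmetric (S[j,i] = S[i,j]). Assembling:

S = [[5, -4.5, 0.25],
 [-4.5, 6.3, 0.25],
 [0.25, 0.25, 0.5]]


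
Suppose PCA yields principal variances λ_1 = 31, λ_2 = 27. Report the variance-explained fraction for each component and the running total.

Step 1 — total variance = trace(Sigma) = Σ λ_i = 31 + 27 = 58.

Step 2 — fraction explained by component i = λ_i / Σ λ:
  PC1: 31/58 = 0.5345
  PC2: 27/58 = 0.4655

Step 3 — cumulative fraction after k components = (λ_1 + ... + λ_k) / Σ λ:
  k = 1: 31/58 = 0.5345
  k = 2: (31 + 27)/58 = 58/58 = 1

Summary (fraction, with percent):

explained: PC1 0.5345 (53.45%), PC2 0.4655 (46.55%);  cumulative: 0.5345, 1


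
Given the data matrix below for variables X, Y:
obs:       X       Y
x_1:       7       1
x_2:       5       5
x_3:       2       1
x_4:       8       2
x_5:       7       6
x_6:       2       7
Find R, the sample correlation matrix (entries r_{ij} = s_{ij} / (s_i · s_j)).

Step 1 — column means:
  mean(X) = (7 + 5 + 2 + 8 + 7 + 2) / 6 = 31/6 = 5.1667
  mean(Y) = (1 + 5 + 1 + 2 + 6 + 7) / 6 = 22/6 = 3.6667

Step 2 — sample variances and covariances s[i,j] = (1/(n-1)) · Σ_k (x_{k,i} - mean_i) · (x_{k,j} - mean_j), with n-1 = 5:
  s[X,X] = ((1.8333)·(1.8333) + (-0.1667)·(-0.1667) + (-3.1667)·(-3.1667) + (2.8333)·(2.8333) + (1.8333)·(1.8333) + (-3.1667)·(-3.1667)) / 5 = 34.8333/5 = 6.9667
  s[X,Y] = ((1.8333)·(-2.6667) + (-0.1667)·(1.3333) + (-3.1667)·(-2.6667) + (2.8333)·(-1.6667) + (1.8333)·(2.3333) + (-3.1667)·(3.3333)) / 5 = -7.6667/5 = -1.5333
  s[Y,Y] = ((-2.6667)·(-2.6667) + (1.3333)·(1.3333) + (-2.6667)·(-2.6667) + (-1.6667)·(-1.6667) + (2.3333)·(2.3333) + (3.3333)·(3.3333)) / 5 = 35.3333/5 = 7.0667
  Sample standard deviations s_i = √(s[i,i]):
  s(X) = √(6.9667) = 2.6394
  s(Y) = √(7.0667) = 2.6583

Step 3 — r_{ij} = s_{ij} / (s_i · s_j):
  r[X,X] = 1 (diagonal).
  r[X,Y] = -1.5333 / (2.6394 · 2.6583) = -1.5333 / 7.0165 = -0.2185
  r[Y,Y] = 1 (diagonal).

R is symmetric with unit diagonal. Assembling:

R = [[1, -0.2185],
 [-0.2185, 1]]


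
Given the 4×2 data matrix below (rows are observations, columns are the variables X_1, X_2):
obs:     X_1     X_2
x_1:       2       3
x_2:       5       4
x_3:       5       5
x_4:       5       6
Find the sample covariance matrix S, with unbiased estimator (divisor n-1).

Step 1 — column means:
  mean(X_1) = (2 + 5 + 5 + 5) / 4 = 17/4 = 4.25
  mean(X_2) = (3 + 4 + 5 + 6) / 4 = 18/4 = 4.5

Step 2 — sample covariance S[i,j] = (1/(n-1)) · Σ_k (x_{k,i} - mean_i) · (x_{k,j} - mean_j), with n-1 = 3.
  S[X_1,X_1] = ((-2.25)·(-2.25) + (0.75)·(0.75) + (0.75)·(0.75) + (0.75)·(0.75)) / 3 = 6.75/3 = 2.25
  S[X_1,X_2] = ((-2.25)·(-1.5) + (0.75)·(-0.5) + (0.75)·(0.5) + (0.75)·(1.5)) / 3 = 4.5/3 = 1.5
  S[X_2,X_2] = ((-1.5)·(-1.5) + (-0.5)·(-0.5) + (0.5)·(0.5) + (1.5)·(1.5)) / 3 = 5/3 = 1.6667

S is symmetric (S[j,i] = S[i,j]). Assembling:

S = [[2.25, 1.5],
 [1.5, 1.6667]]


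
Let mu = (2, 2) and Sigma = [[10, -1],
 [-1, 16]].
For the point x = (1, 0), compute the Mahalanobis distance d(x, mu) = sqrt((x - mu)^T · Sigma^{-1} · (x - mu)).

Step 1 — centre the observation: (x - mu) = (-1, -2).

Step 2 — invert Sigma. det(Sigma) = 10·16 - (-1)² = 159.
  Sigma^{-1} = (1/det) · [[d, -b], [-b, a]] = [[0.1006, 0.0063],
 [0.0063, 0.0629]].

Step 3 — form the quadratic (x - mu)^T · Sigma^{-1} · (x - mu):
  Sigma^{-1} · (x - mu) = (-0.1132, -0.1321).
  (x - mu)^T · [Sigma^{-1} · (x - mu)] = (-1)·(-0.1132) + (-2)·(-0.1321) = 0.3774.

Step 4 — take square root: d = √(0.3774) ≈ 0.6143.

d(x, mu) = √(0.3774) ≈ 0.6143


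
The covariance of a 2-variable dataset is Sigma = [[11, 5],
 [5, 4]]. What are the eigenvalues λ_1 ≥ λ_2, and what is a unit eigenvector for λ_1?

Step 1 — characteristic polynomial of 2×2 Sigma:
  det(Sigma - λI) = λ² - trace · λ + det = 0.
  trace = 11 + 4 = 15, det = 11·4 - (5)² = 19.
Step 2 — discriminant:
  Δ = trace² - 4·det = 225 - 76 = 149.
Step 3 — eigenvalues:
  λ = (trace ± √Δ)/2 = (15 ± 12.2066)/2,
  λ_1 = 13.6033,  λ_2 = 1.3967.

Step 4 — unit eigenvector for λ_1: solve (Sigma - λ_1 I)v = 0. First row:
  (11 - 13.6033)·v_x + (5)·v_y = 0, i.e. (-2.6033)·v_x + (5)·v_y = 0,
  so v ∝ (b, λ_1 - a) = (5, 2.6033) = u.
  ||u|| = √((5)² + (2.6033)²) = √(31.7771) ≈ 5.6371,
  v_1 = u/||u|| ≈ (0.887, 0.4618) (||v_1|| = 1).

λ_1 = 13.6033,  λ_2 = 1.3967;  v_1 ≈ (0.887, 0.4618)


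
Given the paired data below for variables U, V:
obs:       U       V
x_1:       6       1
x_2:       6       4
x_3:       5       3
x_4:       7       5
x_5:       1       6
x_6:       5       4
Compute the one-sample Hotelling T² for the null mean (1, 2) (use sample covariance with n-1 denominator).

Step 1 — sample mean vector:
  mean(U) = (6 + 6 + 5 + 7 + 1 + 5) / 6 = 30/6 = 5
  mean(V) = (1 + 4 + 3 + 5 + 6 + 4) / 6 = 23/6 = 3.8333
  x̄ = (5, 3.8333),  deviation x̄ - mu_0 = (5, 3.8333) - (1, 2) = (4, 1.8333).

Step 2 — sample covariance matrix, S[i,j] = (1/(n-1)) · Σ_k (x_{k,i} - mean_i) · (x_{k,j} - mean_j), divisor n-1 = 5:
  S[U,U] = ((1)·(1) + (1)·(1) + (0)·(0) + (2)·(2) + (-4)·(-4) + (0)·(0)) / 5 = 22/5 = 4.4
  S[U,V] = ((1)·(-2.8333) + (1)·(0.1667) + (0)·(-0.8333) + (2)·(1.1667) + (-4)·(2.1667) + (0)·(0.1667)) / 5 = -9/5 = -1.8
  S[V,V] = ((-2.8333)·(-2.8333) + (0.1667)·(0.1667) + (-0.8333)·(-0.8333) + (1.1667)·(1.1667) + (2.1667)·(2.1667) + (0.1667)·(0.1667)) / 5 = 14.8333/5 = 2.9667
  S = [[4.4, -1.8],
 [-1.8, 2.9667]].

Step 3 — invert S. det(S) = 4.4·2.9667 - (-1.8)² = 9.8133.
  S^{-1} = (1/det) · [[d, -b], [-b, a]] = [[0.3023, 0.1834],
 [0.1834, 0.4484]].

Step 4 — quadratic form (x̄ - mu_0)^T · S^{-1} · (x̄ - mu_0):
  S^{-1} · (x̄ - mu_0) = (1.5455, 1.5557),
  (x̄ - mu_0)^T · [...] = (4)·(1.5455) + (1.8333)·(1.5557) = 9.0342.

Step 5 — scale by n: T² = 6 · 9.0342 = 54.2052.

T² ≈ 54.2052


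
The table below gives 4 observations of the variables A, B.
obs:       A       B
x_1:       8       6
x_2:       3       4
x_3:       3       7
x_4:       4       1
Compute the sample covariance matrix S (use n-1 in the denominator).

Step 1 — column means:
  mean(A) = (8 + 3 + 3 + 4) / 4 = 18/4 = 4.5
  mean(B) = (6 + 4 + 7 + 1) / 4 = 18/4 = 4.5

Step 2 — sample covariance S[i,j] = (1/(n-1)) · Σ_k (x_{k,i} - mean_i) · (x_{k,j} - mean_j), with n-1 = 3.
  S[A,A] = ((3.5)·(3.5) + (-1.5)·(-1.5) + (-1.5)·(-1.5) + (-0.5)·(-0.5)) / 3 = 17/3 = 5.6667
  S[A,B] = ((3.5)·(1.5) + (-1.5)·(-0.5) + (-1.5)·(2.5) + (-0.5)·(-3.5)) / 3 = 4/3 = 1.3333
  S[B,B] = ((1.5)·(1.5) + (-0.5)·(-0.5) + (2.5)·(2.5) + (-3.5)·(-3.5)) / 3 = 21/3 = 7

S is symmetric (S[j,i] = S[i,j]). Assembling:

S = [[5.6667, 1.3333],
 [1.3333, 7]]


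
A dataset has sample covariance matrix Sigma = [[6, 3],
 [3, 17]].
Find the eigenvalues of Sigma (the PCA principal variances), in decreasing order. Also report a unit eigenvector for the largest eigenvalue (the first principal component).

Step 1 — characteristic polynomial of 2×2 Sigma:
  det(Sigma - λI) = λ² - trace · λ + det = 0.
  trace = 6 + 17 = 23, det = 6·17 - (3)² = 93.
Step 2 — discriminant:
  Δ = trace² - 4·det = 529 - 372 = 157.
Step 3 — eigenvalues:
  λ = (trace ± √Δ)/2 = (23 ± 12.53)/2,
  λ_1 = 17.765,  λ_2 = 5.235.

Step 4 — unit eigenvector for λ_1: solve (Sigma - λ_1 I)v = 0. First row:
  (6 - 17.765)·v_x + (3)·v_y = 0, i.e. (-11.765)·v_x + (3)·v_y = 0,
  so v ∝ (b, λ_1 - a) = (3, 11.765) = u.
  ||u|| = √((3)² + (11.765)²) = √(147.4148) ≈ 12.1414,
  v_1 = u/||u|| ≈ (0.2471, 0.969) (||v_1|| = 1).

λ_1 = 17.765,  λ_2 = 5.235;  v_1 ≈ (0.2471, 0.969)


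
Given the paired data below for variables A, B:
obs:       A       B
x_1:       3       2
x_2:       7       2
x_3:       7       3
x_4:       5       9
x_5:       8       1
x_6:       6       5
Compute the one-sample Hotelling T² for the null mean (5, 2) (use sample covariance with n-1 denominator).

Step 1 — sample mean vector:
  mean(A) = (3 + 7 + 7 + 5 + 8 + 6) / 6 = 36/6 = 6
  mean(B) = (2 + 2 + 3 + 9 + 1 + 5) / 6 = 22/6 = 3.6667
  x̄ = (6, 3.6667),  deviation x̄ - mu_0 = (6, 3.6667) - (5, 2) = (1, 1.6667).

Step 2 — sample covariance matrix, S[i,j] = (1/(n-1)) · Σ_k (x_{k,i} - mean_i) · (x_{k,j} - mean_j), divisor n-1 = 5:
  S[A,A] = ((-3)·(-3) + (1)·(1) + (1)·(1) + (-1)·(-1) + (2)·(2) + (0)·(0)) / 5 = 16/5 = 3.2
  S[A,B] = ((-3)·(-1.6667) + (1)·(-1.6667) + (1)·(-0.6667) + (-1)·(5.3333) + (2)·(-2.6667) + (0)·(1.3333)) / 5 = -8/5 = -1.6
  S[B,B] = ((-1.6667)·(-1.6667) + (-1.6667)·(-1.6667) + (-0.6667)·(-0.6667) + (5.3333)·(5.3333) + (-2.6667)·(-2.6667) + (1.3333)·(1.3333)) / 5 = 43.3333/5 = 8.6667
  S = [[3.2, -1.6],
 [-1.6, 8.6667]].

Step 3 — invert S. det(S) = 3.2·8.6667 - (-1.6)² = 25.1733.
  S^{-1} = (1/det) · [[d, -b], [-b, a]] = [[0.3443, 0.0636],
 [0.0636, 0.1271]].

Step 4 — quadratic form (x̄ - mu_0)^T · S^{-1} · (x̄ - mu_0):
  S^{-1} · (x̄ - mu_0) = (0.4502, 0.2754),
  (x̄ - mu_0)^T · [...] = (1)·(0.4502) + (1.6667)·(0.2754) = 0.9093.

Step 5 — scale by n: T² = 6 · 0.9093 = 5.4555.

T² ≈ 5.4555
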